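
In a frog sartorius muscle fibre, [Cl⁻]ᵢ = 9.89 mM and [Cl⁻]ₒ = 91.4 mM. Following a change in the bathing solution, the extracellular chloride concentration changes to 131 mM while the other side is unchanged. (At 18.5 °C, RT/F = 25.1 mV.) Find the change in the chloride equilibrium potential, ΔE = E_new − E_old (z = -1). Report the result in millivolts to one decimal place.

-9.0 mV

E_old = (25.1/-1)·ln(91.4/9.89) = -55.82 mV
E_new = (25.1/-1)·ln(131/9.89) = -64.85 mV
ΔE = -64.85 − (-55.82) = -9.03 mV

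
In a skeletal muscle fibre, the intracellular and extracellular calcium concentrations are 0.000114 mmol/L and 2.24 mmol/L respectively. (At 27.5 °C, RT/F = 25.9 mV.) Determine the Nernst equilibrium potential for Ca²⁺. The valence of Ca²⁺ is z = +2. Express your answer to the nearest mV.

128 mV

E = (25.9/z) · ln([Ca²⁺]_out/[Ca²⁺]_in) with z = +2.
= (25.9/2) · ln(2.24/0.000114) = 12.95 · ln(1.965e+04)
= 12.95 · (9.8858) = 128.02 mV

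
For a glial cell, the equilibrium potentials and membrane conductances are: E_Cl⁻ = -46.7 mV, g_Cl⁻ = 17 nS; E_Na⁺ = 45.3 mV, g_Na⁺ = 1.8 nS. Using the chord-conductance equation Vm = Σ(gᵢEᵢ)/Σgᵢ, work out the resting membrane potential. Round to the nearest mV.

-38 mV

Σ gᵢEᵢ = 17·(-46.7) + 1.8·(45.3) = -712.36
Σ gᵢ = 17 + 1.8 = 18.8
Vm = -712.36 / 18.8 = -37.89 mV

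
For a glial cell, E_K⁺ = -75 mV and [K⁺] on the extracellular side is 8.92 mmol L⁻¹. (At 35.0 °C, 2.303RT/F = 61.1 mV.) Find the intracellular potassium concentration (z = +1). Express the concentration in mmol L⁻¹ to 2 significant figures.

Nernst: E = (61.1/1) · log₁₀([out]/[in]), so log₁₀([out]/[in]) = -75.0 × 1 / 61.1 = -1.2275.
[out]/[in] = 10^(-1.2275) = 0.05922.
[in] = 8.92 / 0.05922 = 150.6 mmol L⁻¹.

150 mmol L⁻¹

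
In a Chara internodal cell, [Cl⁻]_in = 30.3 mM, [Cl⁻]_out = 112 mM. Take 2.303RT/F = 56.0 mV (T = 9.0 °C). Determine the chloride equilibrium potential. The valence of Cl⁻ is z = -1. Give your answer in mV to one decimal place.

E = (56.0/z) · log₁₀([Cl⁻]_out/[Cl⁻]_in) with z = -1.
For an anion, dividing by z = -1 reverses the sign.
= (56.0/-1) · log₁₀(112/30.3) = -56.00 · log₁₀(3.696)
= -56.00 · (0.5678) = -31.80 mV

-31.8 mV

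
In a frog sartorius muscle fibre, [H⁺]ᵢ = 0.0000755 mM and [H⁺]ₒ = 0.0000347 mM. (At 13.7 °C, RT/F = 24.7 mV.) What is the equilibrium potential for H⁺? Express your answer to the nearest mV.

E = (24.7/z) · ln([H⁺]_out/[H⁺]_in) with z = +1.
= (24.7/1) · ln(0.0000347/0.0000755) = 24.70 · ln(0.4596)
= 24.70 · (-0.7774) = -19.20 mV

-19 mV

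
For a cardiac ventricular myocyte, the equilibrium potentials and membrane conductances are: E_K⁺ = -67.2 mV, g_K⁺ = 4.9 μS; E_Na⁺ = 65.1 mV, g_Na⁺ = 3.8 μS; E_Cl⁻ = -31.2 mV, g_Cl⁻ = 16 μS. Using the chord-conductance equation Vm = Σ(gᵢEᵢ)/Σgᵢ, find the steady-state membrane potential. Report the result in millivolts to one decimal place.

Σ gᵢEᵢ = 4.9·(-67.2) + 3.8·(65.1) + 16·(-31.2) = -581.10
Σ gᵢ = 4.9 + 3.8 + 16 = 24.7
Vm = -581.10 / 24.7 = -23.53 mV

-23.5 mV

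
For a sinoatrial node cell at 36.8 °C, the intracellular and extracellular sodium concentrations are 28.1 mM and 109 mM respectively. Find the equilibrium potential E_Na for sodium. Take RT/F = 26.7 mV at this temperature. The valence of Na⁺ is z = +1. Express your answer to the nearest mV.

E = (26.7/z) · ln([Na⁺]_out/[Na⁺]_in) with z = +1.
= (26.7/1) · ln(109/28.1) = 26.70 · ln(3.879)
= 26.70 · (1.3556) = 36.19 mV

36 mV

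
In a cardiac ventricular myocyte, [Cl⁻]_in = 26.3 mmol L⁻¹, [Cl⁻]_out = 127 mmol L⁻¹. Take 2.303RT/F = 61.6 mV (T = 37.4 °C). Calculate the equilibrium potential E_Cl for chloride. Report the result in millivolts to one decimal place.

-42.1 mV

E = (61.6/z) · log₁₀([Cl⁻]_out/[Cl⁻]_in) with z = -1.
For an anion, dividing by z = -1 reverses the sign.
= (61.6/-1) · log₁₀(127/26.3) = -61.60 · log₁₀(4.829)
= -61.60 · (0.6838) = -42.13 mV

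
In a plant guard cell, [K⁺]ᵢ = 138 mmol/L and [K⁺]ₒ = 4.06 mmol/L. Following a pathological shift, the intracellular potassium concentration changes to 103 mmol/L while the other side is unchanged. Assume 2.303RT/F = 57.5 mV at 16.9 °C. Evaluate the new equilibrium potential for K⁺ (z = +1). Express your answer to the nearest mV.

-81 mV

After the shift: [K⁺]_out = 4.06, [K⁺]_in = 103 mmol/L.
E_new = (57.5/1)·log₁₀(4.06/103) = 57.50 · (-1.4043) = -80.75 mV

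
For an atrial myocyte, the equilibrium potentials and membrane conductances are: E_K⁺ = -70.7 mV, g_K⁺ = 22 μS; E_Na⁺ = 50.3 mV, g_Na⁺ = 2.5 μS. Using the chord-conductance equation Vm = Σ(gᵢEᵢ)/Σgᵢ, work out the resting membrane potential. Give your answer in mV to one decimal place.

Σ gᵢEᵢ = 22·(-70.7) + 2.5·(50.3) = -1429.65
Σ gᵢ = 22 + 2.5 = 24.5
Vm = -1429.65 / 24.5 = -58.35 mV

-58.4 mV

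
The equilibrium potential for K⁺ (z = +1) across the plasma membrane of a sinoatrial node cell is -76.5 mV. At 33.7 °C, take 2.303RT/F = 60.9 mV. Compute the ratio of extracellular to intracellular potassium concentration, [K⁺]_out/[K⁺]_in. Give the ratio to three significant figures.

0.0554

log₁₀([out]/[in]) = E·z/(60.9) = -76.5 × 1 / 60.9 = -1.2562
[out]/[in] = 10^(-1.2562) = 0.05544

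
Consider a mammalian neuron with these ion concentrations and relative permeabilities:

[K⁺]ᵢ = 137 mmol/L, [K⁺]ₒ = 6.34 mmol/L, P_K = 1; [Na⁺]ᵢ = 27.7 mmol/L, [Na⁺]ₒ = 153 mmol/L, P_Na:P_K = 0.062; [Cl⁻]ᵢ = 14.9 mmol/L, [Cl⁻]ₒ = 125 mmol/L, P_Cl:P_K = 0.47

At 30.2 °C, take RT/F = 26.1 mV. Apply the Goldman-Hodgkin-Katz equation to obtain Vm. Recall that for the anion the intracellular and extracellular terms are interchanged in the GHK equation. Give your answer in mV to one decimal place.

-56.3 mV

Vm = 26.1 · ln[(Σ P·[cation]ₒ + Σ P·[anion]ᵢ) / (Σ P·[cation]ᵢ + Σ P·[anion]ₒ)]
Numerator = 1×6.34 + 0.062×153 + 0.47×14.9 = 22.83
Denominator = 1×137 + 0.062×27.7 + 0.47×125 = 197.5
Vm = 26.1 · ln(0.11561) = 26.1 × (-2.1575) = -56.31 mV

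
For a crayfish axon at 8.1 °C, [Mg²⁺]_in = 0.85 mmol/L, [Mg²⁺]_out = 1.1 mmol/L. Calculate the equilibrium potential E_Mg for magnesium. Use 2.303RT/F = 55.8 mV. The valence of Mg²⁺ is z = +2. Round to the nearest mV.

3 mV

E = (55.8/z) · log₁₀([Mg²⁺]_out/[Mg²⁺]_in) with z = +2.
= (55.8/2) · log₁₀(1.1/0.85) = 27.90 · log₁₀(1.294)
= 27.90 · (0.1120) = 3.12 mV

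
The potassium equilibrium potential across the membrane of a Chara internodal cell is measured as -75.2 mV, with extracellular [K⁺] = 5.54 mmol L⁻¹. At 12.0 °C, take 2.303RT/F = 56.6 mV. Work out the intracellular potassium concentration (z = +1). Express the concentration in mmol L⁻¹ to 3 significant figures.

Nernst: E = (56.6/1) · log₁₀([out]/[in]), so log₁₀([out]/[in]) = -75.2 × 1 / 56.6 = -1.3286.
[out]/[in] = 10^(-1.3286) = 0.04692.
[in] = 5.54 / 0.04692 = 118.1 mmol L⁻¹.

118 mmol L⁻¹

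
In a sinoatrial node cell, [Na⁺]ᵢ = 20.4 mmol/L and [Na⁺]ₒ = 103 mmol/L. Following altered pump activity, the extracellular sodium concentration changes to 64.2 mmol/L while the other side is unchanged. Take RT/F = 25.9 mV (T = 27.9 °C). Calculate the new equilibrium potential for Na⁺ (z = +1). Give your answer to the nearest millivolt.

After the shift: [Na⁺]_out = 64.2, [Na⁺]_in = 20.4 mmol/L.
E_new = (25.9/1)·ln(64.2/20.4) = 25.90 · (1.1465) = 29.69 mV

30 mV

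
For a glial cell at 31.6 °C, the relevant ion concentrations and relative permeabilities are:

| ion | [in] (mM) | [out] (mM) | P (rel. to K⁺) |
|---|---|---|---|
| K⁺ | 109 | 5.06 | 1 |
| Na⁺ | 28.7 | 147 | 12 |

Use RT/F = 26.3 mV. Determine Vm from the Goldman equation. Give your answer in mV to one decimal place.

35.8 mV

Vm = 26.3 · ln[(Σ P·[cation]ₒ + Σ P·[anion]ᵢ) / (Σ P·[cation]ᵢ + Σ P·[anion]ₒ)]
Numerator = 1×5.06 + 12×147 = 1769
Denominator = 1×109 + 12×28.7 = 453.4
Vm = 26.3 · ln(3.9018) = 26.3 × (1.3614) = 35.81 mV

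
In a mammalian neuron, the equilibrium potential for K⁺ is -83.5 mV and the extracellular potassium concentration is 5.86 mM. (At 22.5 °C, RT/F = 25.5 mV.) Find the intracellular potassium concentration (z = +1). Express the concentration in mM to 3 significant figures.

Nernst: E = (25.5/1) · ln([out]/[in]), so ln([out]/[in]) = -83.5 × 1 / 25.5 = -3.2745.
[out]/[in] = e^(-3.2745) = 0.03784.
[in] = 5.86 / 0.03784 = 154.9 mM.

155 mM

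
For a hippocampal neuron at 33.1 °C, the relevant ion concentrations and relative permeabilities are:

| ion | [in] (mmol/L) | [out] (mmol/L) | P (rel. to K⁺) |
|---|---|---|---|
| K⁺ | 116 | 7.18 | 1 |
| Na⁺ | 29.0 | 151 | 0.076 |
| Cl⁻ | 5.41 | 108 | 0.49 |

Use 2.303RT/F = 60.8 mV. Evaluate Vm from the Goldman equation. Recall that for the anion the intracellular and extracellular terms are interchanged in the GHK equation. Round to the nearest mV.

Vm = 60.8 · log₁₀[(Σ P·[cation]ₒ + Σ P·[anion]ᵢ) / (Σ P·[cation]ᵢ + Σ P·[anion]ₒ)]
Numerator = 1×7.18 + 0.076×151 + 0.49×5.41 = 21.31
Denominator = 1×116 + 0.076×29.0 + 0.49×108 = 171.1
Vm = 60.8 · log₁₀(0.12451) = 60.8 × (-0.9048) = -55.01 mV

-55 mV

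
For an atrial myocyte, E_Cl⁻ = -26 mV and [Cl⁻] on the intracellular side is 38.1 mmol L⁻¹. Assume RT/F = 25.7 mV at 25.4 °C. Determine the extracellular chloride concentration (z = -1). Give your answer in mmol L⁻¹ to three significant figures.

Nernst: E = (25.7/-1) · ln([out]/[in]), so ln([out]/[in]) = -26.0 × -1 / 25.7 = 1.0117.
[out]/[in] = e^(1.0117) = 2.75.
[out] = 2.75 × 38.1 = 104.8 mmol L⁻¹.

105 mmol L⁻¹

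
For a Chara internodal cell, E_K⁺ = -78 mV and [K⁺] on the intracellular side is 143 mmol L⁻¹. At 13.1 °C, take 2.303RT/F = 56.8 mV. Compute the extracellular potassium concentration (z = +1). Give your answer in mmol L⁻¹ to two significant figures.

6.1 mmol L⁻¹

Nernst: E = (56.8/1) · log₁₀([out]/[in]), so log₁₀([out]/[in]) = -78.0 × 1 / 56.8 = -1.3732.
[out]/[in] = 10^(-1.3732) = 0.04234.
[out] = 0.04234 × 143 = 6.055 mmol L⁻¹.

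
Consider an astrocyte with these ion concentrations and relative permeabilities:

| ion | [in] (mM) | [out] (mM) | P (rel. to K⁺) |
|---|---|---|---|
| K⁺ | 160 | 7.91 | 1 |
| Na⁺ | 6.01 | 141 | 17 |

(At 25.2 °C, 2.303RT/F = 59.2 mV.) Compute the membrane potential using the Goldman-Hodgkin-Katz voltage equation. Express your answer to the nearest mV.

Vm = 59.2 · log₁₀[(Σ P·[cation]ₒ + Σ P·[anion]ᵢ) / (Σ P·[cation]ᵢ + Σ P·[anion]ₒ)]
Numerator = 1×7.91 + 17×141 = 2405
Denominator = 1×160 + 17×6.01 = 262.2
Vm = 59.2 · log₁₀(9.1731) = 59.2 × (0.9625) = 56.98 mV

57 mV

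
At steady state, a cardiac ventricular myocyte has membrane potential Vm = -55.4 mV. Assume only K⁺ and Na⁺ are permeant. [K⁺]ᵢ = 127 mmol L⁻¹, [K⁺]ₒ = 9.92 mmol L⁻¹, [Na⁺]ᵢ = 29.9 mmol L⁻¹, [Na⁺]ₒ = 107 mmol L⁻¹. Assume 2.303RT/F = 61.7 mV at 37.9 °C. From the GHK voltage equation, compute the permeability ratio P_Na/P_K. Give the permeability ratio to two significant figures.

0.060

Let α = P_Na/P_K. GHK: Vm = 61.7·log₁₀[(Kₒ + α·Naₒ)/(Kᵢ + α·Naᵢ)].
10^(Vm/61.7) = 10^(-55.4/61.7) = 0.1265
So 0.1265·(Kᵢ + α·Naᵢ) = Kₒ + α·Naₒ → α = (0.1265·127.0 − 9.92) / (107.0 − 0.1265·29.9)
α = (16.07 − 9.92) / (107.0 − 3.782) = 6.146/103.2 = 0.05955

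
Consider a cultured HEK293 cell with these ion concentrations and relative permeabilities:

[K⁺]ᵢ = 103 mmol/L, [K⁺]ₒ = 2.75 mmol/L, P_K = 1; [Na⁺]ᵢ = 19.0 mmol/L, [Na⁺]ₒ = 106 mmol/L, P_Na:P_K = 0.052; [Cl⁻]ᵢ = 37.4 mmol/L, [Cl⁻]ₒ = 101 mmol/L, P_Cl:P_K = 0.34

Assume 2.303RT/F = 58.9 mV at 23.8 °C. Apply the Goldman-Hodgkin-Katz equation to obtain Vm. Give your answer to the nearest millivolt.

Vm = 58.9 · log₁₀[(Σ P·[cation]ₒ + Σ P·[anion]ᵢ) / (Σ P·[cation]ᵢ + Σ P·[anion]ₒ)]
Numerator = 1×2.75 + 0.052×106 + 0.34×37.4 = 20.98
Denominator = 1×103 + 0.052×19.0 + 0.34×101 = 138.3
Vm = 58.9 · log₁₀(0.15165) = 58.9 × (-0.8191) = -48.25 mV

-48 mV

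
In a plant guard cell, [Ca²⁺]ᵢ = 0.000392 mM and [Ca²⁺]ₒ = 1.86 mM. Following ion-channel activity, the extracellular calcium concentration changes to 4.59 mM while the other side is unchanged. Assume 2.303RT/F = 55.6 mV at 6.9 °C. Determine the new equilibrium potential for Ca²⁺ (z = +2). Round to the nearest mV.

After the shift: [Ca²⁺]_out = 4.59, [Ca²⁺]_in = 0.000392 mM.
E_new = (55.6/2)·log₁₀(4.59/0.000392) = 27.80 · (4.0685) = 113.11 mV

113 mV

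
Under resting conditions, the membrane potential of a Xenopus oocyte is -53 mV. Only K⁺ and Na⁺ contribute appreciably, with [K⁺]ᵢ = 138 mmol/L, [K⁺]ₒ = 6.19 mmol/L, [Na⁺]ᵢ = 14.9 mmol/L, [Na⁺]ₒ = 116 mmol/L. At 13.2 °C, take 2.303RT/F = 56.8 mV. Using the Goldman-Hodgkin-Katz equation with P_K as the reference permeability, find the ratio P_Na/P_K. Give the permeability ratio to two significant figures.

Let α = P_Na/P_K. GHK: Vm = 56.8·log₁₀[(Kₒ + α·Naₒ)/(Kᵢ + α·Naᵢ)].
10^(Vm/56.8) = 10^(-53.0/56.8) = 0.11665
So 0.11665·(Kᵢ + α·Naᵢ) = Kₒ + α·Naₒ → α = (0.11665·138.0 − 6.19) / (116.0 − 0.11665·14.9)
α = (16.1 − 6.19) / (116.0 − 1.738) = 9.908/114.3 = 0.08672

0.087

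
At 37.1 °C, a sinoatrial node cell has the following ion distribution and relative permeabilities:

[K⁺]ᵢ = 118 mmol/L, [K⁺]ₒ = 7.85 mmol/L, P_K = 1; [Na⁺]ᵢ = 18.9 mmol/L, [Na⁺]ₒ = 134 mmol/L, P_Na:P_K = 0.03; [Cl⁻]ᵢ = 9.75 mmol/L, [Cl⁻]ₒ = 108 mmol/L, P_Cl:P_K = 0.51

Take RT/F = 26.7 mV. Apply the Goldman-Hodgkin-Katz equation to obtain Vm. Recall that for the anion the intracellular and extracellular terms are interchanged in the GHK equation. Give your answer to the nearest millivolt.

-62 mV

Vm = 26.7 · ln[(Σ P·[cation]ₒ + Σ P·[anion]ᵢ) / (Σ P·[cation]ᵢ + Σ P·[anion]ₒ)]
Numerator = 1×7.85 + 0.03×134 + 0.51×9.75 = 16.84
Denominator = 1×118 + 0.03×18.9 + 0.51×108 = 173.6
Vm = 26.7 · ln(0.096993) = 26.7 × (-2.3331) = -62.29 mV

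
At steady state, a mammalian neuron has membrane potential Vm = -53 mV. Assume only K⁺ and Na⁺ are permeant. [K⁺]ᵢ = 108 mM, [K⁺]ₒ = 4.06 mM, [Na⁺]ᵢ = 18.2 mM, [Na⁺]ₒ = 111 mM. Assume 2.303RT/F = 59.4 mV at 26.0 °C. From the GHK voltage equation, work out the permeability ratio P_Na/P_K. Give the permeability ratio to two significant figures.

Let α = P_Na/P_K. GHK: Vm = 59.4·log₁₀[(Kₒ + α·Naₒ)/(Kᵢ + α·Naᵢ)].
10^(Vm/59.4) = 10^(-53.0/59.4) = 0.12816
So 0.12816·(Kᵢ + α·Naᵢ) = Kₒ + α·Naₒ → α = (0.12816·108.0 − 4.06) / (111.0 − 0.12816·18.2)
α = (13.84 − 4.06) / (111.0 − 2.332) = 9.781/108.7 = 0.09001

0.090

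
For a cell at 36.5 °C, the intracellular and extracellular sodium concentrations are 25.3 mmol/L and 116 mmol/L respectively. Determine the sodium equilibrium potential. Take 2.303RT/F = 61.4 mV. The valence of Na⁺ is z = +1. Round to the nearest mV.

41 mV

E = (61.4/z) · log₁₀([Na⁺]_out/[Na⁺]_in) with z = +1.
= (61.4/1) · log₁₀(116/25.3) = 61.40 · log₁₀(4.585)
= 61.40 · (0.6613) = 40.61 mV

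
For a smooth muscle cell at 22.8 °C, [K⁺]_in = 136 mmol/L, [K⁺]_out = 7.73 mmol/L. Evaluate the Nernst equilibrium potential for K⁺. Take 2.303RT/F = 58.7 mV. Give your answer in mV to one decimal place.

-73.1 mV

E = (58.7/z) · log₁₀([K⁺]_out/[K⁺]_in) with z = +1.
= (58.7/1) · log₁₀(7.73/136) = 58.70 · log₁₀(0.05684)
= 58.70 · (-1.2454) = -73.10 mV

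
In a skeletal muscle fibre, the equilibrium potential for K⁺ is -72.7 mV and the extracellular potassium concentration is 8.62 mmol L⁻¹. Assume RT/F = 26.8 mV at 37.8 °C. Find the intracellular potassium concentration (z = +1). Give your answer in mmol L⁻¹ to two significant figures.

Nernst: E = (26.8/1) · ln([out]/[in]), so ln([out]/[in]) = -72.7 × 1 / 26.8 = -2.7127.
[out]/[in] = e^(-2.7127) = 0.06636.
[in] = 8.62 / 0.06636 = 129.9 mmol L⁻¹.

130 mmol L⁻¹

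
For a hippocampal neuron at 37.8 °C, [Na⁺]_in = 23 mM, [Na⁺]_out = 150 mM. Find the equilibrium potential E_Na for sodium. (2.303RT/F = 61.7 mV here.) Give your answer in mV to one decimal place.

50.2 mV

E = (61.7/z) · log₁₀([Na⁺]_out/[Na⁺]_in) with z = +1.
= (61.7/1) · log₁₀(150/23) = 61.70 · log₁₀(6.522)
= 61.70 · (0.8144) = 50.25 mV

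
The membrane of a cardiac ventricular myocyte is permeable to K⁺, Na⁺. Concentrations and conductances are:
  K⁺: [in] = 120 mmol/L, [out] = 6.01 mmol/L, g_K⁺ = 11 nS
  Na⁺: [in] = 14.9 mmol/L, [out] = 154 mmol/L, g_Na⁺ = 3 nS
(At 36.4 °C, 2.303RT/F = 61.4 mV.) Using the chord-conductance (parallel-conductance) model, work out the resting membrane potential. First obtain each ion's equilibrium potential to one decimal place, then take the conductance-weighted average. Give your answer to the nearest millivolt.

-49 mV

E_K⁺ = (61.4/1)·log₁₀(6.01/120) = -79.8 mV
E_Na⁺ = (61.4/1)·log₁₀(154/14.9) = 62.3 mV
Vm = (Σ gᵢEᵢ)/(Σ gᵢ) = (11·-79.8 + 3·62.3) / (11 + 3)
= -690.90 / 14 = -49.35 mV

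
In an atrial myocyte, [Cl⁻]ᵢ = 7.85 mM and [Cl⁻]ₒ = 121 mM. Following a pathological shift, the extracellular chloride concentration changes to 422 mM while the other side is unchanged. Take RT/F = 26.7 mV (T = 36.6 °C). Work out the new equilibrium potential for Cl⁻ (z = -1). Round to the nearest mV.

After the shift: [Cl⁻]_out = 422, [Cl⁻]_in = 7.85 mM.
E_new = (26.7/-1)·ln(422/7.85) = -26.70 · (3.9845) = -106.39 mV

-106 mV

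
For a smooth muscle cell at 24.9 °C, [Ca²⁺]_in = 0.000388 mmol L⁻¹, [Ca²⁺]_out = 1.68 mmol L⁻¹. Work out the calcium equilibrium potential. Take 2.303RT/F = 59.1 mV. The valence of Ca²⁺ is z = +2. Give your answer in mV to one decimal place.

107.5 mV

E = (59.1/z) · log₁₀([Ca²⁺]_out/[Ca²⁺]_in) with z = +2.
= (59.1/2) · log₁₀(1.68/0.000388) = 29.55 · log₁₀(4330)
= 29.55 · (3.6365) = 107.46 mV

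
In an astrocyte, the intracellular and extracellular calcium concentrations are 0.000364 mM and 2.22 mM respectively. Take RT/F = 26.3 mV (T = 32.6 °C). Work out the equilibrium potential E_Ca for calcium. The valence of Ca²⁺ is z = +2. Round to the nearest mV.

115 mV

E = (26.3/z) · ln([Ca²⁺]_out/[Ca²⁺]_in) with z = +2.
= (26.3/2) · ln(2.22/0.000364) = 13.15 · ln(6099)
= 13.15 · (8.7159) = 114.61 mV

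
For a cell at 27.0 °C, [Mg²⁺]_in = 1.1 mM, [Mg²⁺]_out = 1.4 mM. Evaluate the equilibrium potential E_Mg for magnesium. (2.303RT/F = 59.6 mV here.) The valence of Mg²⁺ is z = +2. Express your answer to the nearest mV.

E = (59.6/z) · log₁₀([Mg²⁺]_out/[Mg²⁺]_in) with z = +2.
= (59.6/2) · log₁₀(1.4/1.1) = 29.80 · log₁₀(1.273)
= 29.80 · (0.1047) = 3.12 mV

3 mV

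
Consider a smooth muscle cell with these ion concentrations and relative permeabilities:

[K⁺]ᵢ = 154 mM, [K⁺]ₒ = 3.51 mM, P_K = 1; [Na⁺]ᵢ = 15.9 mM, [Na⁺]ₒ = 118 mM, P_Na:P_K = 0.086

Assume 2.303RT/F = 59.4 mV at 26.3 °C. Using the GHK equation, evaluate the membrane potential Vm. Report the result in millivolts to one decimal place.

Vm = 59.4 · log₁₀[(Σ P·[cation]ₒ + Σ P·[anion]ᵢ) / (Σ P·[cation]ᵢ + Σ P·[anion]ₒ)]
Numerator = 1×3.51 + 0.086×118 = 13.66
Denominator = 1×154 + 0.086×15.9 = 155.4
Vm = 59.4 · log₁₀(0.087908) = 59.4 × (-1.0560) = -62.72 mV

-62.7 mV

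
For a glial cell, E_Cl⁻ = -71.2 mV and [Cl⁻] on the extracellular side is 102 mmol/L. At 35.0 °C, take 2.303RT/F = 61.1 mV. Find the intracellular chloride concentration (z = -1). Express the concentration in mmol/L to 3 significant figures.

6.97 mmol/L

Nernst: E = (61.1/-1) · log₁₀([out]/[in]), so log₁₀([out]/[in]) = -71.2 × -1 / 61.1 = 1.1653.
[out]/[in] = 10^(1.1653) = 14.63.
[in] = 102 / 14.63 = 6.971 mmol/L.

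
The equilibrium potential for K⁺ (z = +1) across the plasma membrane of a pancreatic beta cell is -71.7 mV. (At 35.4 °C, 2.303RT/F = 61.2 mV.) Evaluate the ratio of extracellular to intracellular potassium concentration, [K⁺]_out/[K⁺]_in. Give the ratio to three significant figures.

0.0674

log₁₀([out]/[in]) = E·z/(61.2) = -71.7 × 1 / 61.2 = -1.1716
[out]/[in] = 10^(-1.1716) = 0.06736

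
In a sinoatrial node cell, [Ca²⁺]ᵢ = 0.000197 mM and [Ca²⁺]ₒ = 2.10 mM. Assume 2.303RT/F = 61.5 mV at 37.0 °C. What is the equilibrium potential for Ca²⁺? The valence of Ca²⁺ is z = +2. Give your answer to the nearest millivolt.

124 mV

E = (61.5/z) · log₁₀([Ca²⁺]_out/[Ca²⁺]_in) with z = +2.
= (61.5/2) · log₁₀(2.10/0.000197) = 30.75 · log₁₀(1.066e+04)
= 30.75 · (4.0278) = 123.85 mV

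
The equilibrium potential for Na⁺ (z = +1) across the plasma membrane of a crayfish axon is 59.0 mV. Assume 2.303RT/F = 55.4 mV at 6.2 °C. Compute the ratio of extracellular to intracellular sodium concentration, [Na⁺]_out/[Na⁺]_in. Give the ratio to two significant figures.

12

log₁₀([out]/[in]) = E·z/(55.4) = 59.0 × 1 / 55.4 = 1.0650
[out]/[in] = 10^(1.0650) = 11.61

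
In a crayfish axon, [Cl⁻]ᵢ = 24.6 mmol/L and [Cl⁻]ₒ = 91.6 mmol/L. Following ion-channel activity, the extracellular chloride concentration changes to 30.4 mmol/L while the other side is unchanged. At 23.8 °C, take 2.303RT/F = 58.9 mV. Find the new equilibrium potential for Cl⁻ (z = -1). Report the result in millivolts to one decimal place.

After the shift: [Cl⁻]_out = 30.4, [Cl⁻]_in = 24.6 mmol/L.
E_new = (58.9/-1)·log₁₀(30.4/24.6) = -58.90 · (0.0919) = -5.42 mV

-5.4 mV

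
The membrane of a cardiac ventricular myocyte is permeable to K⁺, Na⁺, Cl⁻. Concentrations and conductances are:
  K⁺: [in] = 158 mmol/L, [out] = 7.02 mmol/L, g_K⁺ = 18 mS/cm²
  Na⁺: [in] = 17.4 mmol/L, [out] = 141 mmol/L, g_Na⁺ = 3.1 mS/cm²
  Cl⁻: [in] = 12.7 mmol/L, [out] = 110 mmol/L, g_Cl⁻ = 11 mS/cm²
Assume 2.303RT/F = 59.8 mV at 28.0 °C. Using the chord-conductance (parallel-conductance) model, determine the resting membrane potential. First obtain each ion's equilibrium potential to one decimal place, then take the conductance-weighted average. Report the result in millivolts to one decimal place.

-59.3 mV

E_K⁺ = (59.8/1)·log₁₀(7.02/158) = -80.9 mV
E_Na⁺ = (59.8/1)·log₁₀(141/17.4) = 54.3 mV
E_Cl⁻ = (59.8/-1)·log₁₀(110/12.7) = -56.1 mV
Vm = (Σ gᵢEᵢ)/(Σ gᵢ) = (18·-80.9 + 3.1·54.3 + 11·-56.1) / (18 + 3.1 + 11)
= -1904.97 / 32.1 = -59.34 mV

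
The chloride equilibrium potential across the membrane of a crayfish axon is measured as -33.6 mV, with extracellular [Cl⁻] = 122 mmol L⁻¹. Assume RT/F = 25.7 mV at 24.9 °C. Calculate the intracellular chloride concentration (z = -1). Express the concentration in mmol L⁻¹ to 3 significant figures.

Nernst: E = (25.7/-1) · ln([out]/[in]), so ln([out]/[in]) = -33.6 × -1 / 25.7 = 1.3074.
[out]/[in] = e^(1.3074) = 3.697.
[in] = 122 / 3.697 = 33 mmol L⁻¹.

33.0 mmol L⁻¹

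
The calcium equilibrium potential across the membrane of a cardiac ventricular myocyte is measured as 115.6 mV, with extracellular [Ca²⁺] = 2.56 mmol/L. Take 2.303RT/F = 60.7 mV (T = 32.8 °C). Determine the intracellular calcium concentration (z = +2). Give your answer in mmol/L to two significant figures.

Nernst: E = (60.7/2) · log₁₀([out]/[in]), so log₁₀([out]/[in]) = 115.6 × 2 / 60.7 = 3.8089.
[out]/[in] = 10^(3.8089) = 6440.
[in] = 2.56 / 6440 = 0.0003975 mmol/L.

0.00040 mmol/L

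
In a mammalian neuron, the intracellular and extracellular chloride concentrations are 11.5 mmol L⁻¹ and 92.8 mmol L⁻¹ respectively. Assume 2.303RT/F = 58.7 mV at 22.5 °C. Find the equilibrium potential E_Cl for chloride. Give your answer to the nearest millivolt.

E = (58.7/z) · log₁₀([Cl⁻]_out/[Cl⁻]_in) with z = -1.
For an anion, dividing by z = -1 reverses the sign.
= (58.7/-1) · log₁₀(92.8/11.5) = -58.70 · log₁₀(8.07)
= -58.70 · (0.9069) = -53.23 mV

-53 mV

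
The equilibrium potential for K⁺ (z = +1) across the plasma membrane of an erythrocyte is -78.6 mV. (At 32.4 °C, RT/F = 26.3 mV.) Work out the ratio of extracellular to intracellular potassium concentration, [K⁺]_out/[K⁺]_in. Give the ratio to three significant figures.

ln([out]/[in]) = E·z/(26.3) = -78.6 × 1 / 26.3 = -2.9886
[out]/[in] = e^(-2.9886) = 0.05036

0.0504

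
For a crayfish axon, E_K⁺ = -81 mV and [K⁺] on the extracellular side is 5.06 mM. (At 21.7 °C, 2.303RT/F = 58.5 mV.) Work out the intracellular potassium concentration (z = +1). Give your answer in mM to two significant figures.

120 mM

Nernst: E = (58.5/1) · log₁₀([out]/[in]), so log₁₀([out]/[in]) = -81.0 × 1 / 58.5 = -1.3846.
[out]/[in] = 10^(-1.3846) = 0.04125.
[in] = 5.06 / 0.04125 = 122.7 mM.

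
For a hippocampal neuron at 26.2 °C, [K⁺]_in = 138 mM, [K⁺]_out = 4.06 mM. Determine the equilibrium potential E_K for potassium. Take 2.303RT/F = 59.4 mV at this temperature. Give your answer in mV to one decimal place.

-91.0 mV

E = (59.4/z) · log₁₀([K⁺]_out/[K⁺]_in) with z = +1.
= (59.4/1) · log₁₀(4.06/138) = 59.40 · log₁₀(0.02942)
= 59.40 · (-1.5314) = -90.96 mV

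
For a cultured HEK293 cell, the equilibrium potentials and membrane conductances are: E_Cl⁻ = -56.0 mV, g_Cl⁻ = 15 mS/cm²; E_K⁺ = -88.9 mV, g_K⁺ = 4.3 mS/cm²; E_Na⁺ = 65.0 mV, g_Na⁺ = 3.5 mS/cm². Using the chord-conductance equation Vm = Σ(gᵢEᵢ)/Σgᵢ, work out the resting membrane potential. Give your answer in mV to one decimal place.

Σ gᵢEᵢ = 15·(-56.0) + 4.3·(-88.9) + 3.5·(65.0) = -994.77
Σ gᵢ = 15 + 4.3 + 3.5 = 22.8
Vm = -994.77 / 22.8 = -43.63 mV

-43.6 mV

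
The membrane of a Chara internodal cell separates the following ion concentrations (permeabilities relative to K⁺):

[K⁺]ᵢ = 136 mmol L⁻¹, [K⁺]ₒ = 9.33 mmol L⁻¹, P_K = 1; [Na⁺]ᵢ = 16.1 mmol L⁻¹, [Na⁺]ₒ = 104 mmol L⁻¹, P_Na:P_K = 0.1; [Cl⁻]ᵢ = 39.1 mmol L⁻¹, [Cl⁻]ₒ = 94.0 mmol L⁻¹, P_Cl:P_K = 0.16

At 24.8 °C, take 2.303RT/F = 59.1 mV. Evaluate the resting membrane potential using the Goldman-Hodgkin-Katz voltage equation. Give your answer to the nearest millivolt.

Vm = 59.1 · log₁₀[(Σ P·[cation]ₒ + Σ P·[anion]ᵢ) / (Σ P·[cation]ᵢ + Σ P·[anion]ₒ)]
Numerator = 1×9.33 + 0.1×104 + 0.16×39.1 = 25.99
Denominator = 1×136 + 0.1×16.1 + 0.16×94.0 = 152.7
Vm = 59.1 · log₁₀(0.17023) = 59.1 × (-0.7690) = -45.45 mV

-45 mV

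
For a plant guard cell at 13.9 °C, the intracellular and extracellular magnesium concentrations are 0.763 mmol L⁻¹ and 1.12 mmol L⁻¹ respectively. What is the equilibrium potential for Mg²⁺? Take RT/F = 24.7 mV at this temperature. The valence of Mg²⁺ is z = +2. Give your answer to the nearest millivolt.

5 mV

E = (24.7/z) · ln([Mg²⁺]_out/[Mg²⁺]_in) with z = +2.
= (24.7/2) · ln(1.12/0.763) = 12.35 · ln(1.468)
= 12.35 · (0.3838) = 4.74 mV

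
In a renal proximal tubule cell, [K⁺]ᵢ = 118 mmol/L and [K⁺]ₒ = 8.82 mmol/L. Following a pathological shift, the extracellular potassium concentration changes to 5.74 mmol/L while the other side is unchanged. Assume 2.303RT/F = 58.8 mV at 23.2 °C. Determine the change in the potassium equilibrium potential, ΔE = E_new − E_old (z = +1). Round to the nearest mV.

E_old = (58.8/1)·log₁₀(8.82/118) = -66.23 mV
E_new = (58.8/1)·log₁₀(5.74/118) = -77.20 mV
ΔE = -77.20 − (-66.23) = -10.97 mV

-11 mV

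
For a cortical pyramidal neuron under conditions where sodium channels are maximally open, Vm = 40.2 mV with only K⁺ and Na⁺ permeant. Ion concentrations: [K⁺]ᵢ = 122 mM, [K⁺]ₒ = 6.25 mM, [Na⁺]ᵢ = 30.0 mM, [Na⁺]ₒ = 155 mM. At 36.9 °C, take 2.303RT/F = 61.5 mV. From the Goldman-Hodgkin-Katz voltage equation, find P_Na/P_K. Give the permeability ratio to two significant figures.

27

Let α = P_Na/P_K. GHK: Vm = 61.5·log₁₀[(Kₒ + α·Naₒ)/(Kᵢ + α·Naᵢ)].
10^(Vm/61.5) = 10^(40.2/61.5) = 4.5046
So 4.5046·(Kᵢ + α·Naᵢ) = Kₒ + α·Naₒ → α = (4.5046·122.0 − 6.25) / (155.0 − 4.5046·30.0)
α = (549.6 − 6.25) / (155.0 − 135.1) = 543.3/19.86 = 27.36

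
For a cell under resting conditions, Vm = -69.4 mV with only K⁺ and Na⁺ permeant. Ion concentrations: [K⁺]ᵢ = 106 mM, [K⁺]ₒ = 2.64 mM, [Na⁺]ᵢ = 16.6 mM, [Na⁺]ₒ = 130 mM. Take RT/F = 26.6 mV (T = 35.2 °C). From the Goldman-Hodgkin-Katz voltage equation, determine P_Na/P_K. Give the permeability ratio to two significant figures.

0.040

Let α = P_Na/P_K. GHK: Vm = 26.6·ln[(Kₒ + α·Naₒ)/(Kᵢ + α·Naᵢ)].
e^(Vm/26.6) = e^(-69.4/26.6) = 0.073606
So 0.073606·(Kᵢ + α·Naᵢ) = Kₒ + α·Naₒ → α = (0.073606·106.0 − 2.64) / (130.0 − 0.073606·16.6)
α = (7.802 − 2.64) / (130.0 − 1.222) = 5.162/128.8 = 0.04009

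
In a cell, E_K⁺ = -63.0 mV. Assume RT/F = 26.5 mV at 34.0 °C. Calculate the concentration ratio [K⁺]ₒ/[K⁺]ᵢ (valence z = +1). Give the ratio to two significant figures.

0.093

ln([out]/[in]) = E·z/(26.5) = -63.0 × 1 / 26.5 = -2.3774
[out]/[in] = e^(-2.3774) = 0.0928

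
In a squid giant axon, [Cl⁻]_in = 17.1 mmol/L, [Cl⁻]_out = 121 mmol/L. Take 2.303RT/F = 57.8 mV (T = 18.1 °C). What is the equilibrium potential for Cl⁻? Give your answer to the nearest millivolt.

E = (57.8/z) · log₁₀([Cl⁻]_out/[Cl⁻]_in) with z = -1.
For an anion, dividing by z = -1 reverses the sign.
= (57.8/-1) · log₁₀(121/17.1) = -57.80 · log₁₀(7.076)
= -57.80 · (0.8498) = -49.12 mV

-49 mV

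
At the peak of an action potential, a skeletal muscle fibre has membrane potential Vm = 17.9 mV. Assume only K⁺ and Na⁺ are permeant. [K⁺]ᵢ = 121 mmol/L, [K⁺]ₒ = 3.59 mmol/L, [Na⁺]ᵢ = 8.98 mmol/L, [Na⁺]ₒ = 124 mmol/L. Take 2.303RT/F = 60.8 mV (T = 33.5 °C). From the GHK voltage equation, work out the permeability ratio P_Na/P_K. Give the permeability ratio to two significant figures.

2.2

Let α = P_Na/P_K. GHK: Vm = 60.8·log₁₀[(Kₒ + α·Naₒ)/(Kᵢ + α·Naᵢ)].
10^(Vm/60.8) = 10^(17.9/60.8) = 1.9697
So 1.9697·(Kᵢ + α·Naᵢ) = Kₒ + α·Naₒ → α = (1.9697·121.0 − 3.59) / (124.0 − 1.9697·8.98)
α = (238.3 − 3.59) / (124.0 − 17.69) = 234.7/106.3 = 2.208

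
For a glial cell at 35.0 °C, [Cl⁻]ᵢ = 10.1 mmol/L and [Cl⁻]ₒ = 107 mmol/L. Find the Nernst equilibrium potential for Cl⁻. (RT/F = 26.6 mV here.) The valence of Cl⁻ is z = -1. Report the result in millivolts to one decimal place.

-62.8 mV

E = (26.6/z) · ln([Cl⁻]_out/[Cl⁻]_in) with z = -1.
For an anion, dividing by z = -1 reverses the sign.
= (26.6/-1) · ln(107/10.1) = -26.60 · ln(10.59)
= -26.60 · (2.3603) = -62.78 mV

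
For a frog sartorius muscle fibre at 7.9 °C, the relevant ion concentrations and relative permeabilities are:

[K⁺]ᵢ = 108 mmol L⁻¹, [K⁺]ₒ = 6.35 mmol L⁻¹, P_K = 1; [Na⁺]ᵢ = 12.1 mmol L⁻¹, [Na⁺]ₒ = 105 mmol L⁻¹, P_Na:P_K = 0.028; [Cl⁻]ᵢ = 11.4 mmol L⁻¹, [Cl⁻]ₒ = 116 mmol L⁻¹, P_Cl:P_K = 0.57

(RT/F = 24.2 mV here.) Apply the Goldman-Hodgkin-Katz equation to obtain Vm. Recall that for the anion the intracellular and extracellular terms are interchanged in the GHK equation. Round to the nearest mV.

-58 mV

Vm = 24.2 · ln[(Σ P·[cation]ₒ + Σ P·[anion]ᵢ) / (Σ P·[cation]ᵢ + Σ P·[anion]ₒ)]
Numerator = 1×6.35 + 0.028×105 + 0.57×11.4 = 15.79
Denominator = 1×108 + 0.028×12.1 + 0.57×116 = 174.5
Vm = 24.2 · ln(0.090497) = 24.2 × (-2.4024) = -58.14 mV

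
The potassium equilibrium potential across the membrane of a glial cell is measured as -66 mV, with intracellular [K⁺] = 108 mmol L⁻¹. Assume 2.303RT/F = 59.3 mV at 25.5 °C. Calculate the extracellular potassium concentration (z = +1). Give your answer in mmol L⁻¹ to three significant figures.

8.33 mmol L⁻¹

Nernst: E = (59.3/1) · log₁₀([out]/[in]), so log₁₀([out]/[in]) = -66.0 × 1 / 59.3 = -1.1130.
[out]/[in] = 10^(-1.1130) = 0.07709.
[out] = 0.07709 × 108 = 8.326 mmol L⁻¹.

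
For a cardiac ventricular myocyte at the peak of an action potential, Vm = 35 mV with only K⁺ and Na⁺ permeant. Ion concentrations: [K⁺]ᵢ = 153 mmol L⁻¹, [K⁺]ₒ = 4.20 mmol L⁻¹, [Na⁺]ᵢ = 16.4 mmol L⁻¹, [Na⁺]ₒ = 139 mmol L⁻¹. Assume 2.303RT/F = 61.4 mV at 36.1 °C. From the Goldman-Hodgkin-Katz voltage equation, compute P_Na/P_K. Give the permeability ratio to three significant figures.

7.23

Let α = P_Na/P_K. GHK: Vm = 61.4·log₁₀[(Kₒ + α·Naₒ)/(Kᵢ + α·Naᵢ)].
10^(Vm/61.4) = 10^(35.0/61.4) = 3.7156
So 3.7156·(Kᵢ + α·Naᵢ) = Kₒ + α·Naₒ → α = (3.7156·153.0 − 4.2) / (139.0 − 3.7156·16.4)
α = (568.5 − 4.2) / (139.0 − 60.94) = 564.3/78.06 = 7.229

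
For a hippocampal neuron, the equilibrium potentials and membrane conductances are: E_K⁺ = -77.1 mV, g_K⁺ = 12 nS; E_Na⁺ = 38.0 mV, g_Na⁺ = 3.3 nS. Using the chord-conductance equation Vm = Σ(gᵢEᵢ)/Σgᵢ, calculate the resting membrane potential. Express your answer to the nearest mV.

Σ gᵢEᵢ = 12·(-77.1) + 3.3·(38.0) = -799.80
Σ gᵢ = 12 + 3.3 = 15.3
Vm = -799.80 / 15.3 = -52.27 mV

-52 mV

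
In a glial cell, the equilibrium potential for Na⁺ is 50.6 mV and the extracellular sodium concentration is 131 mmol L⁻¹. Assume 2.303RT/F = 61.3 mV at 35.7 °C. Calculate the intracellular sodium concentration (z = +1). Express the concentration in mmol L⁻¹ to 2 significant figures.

20 mmol L⁻¹

Nernst: E = (61.3/1) · log₁₀([out]/[in]), so log₁₀([out]/[in]) = 50.6 × 1 / 61.3 = 0.8254.
[out]/[in] = 10^(0.8254) = 6.69.
[in] = 131 / 6.69 = 19.58 mmol L⁻¹.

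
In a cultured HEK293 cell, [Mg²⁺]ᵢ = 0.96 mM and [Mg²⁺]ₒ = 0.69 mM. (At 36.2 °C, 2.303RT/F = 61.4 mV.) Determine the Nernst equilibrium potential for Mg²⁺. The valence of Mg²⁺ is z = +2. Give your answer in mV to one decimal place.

E = (61.4/z) · log₁₀([Mg²⁺]_out/[Mg²⁺]_in) with z = +2.
= (61.4/2) · log₁₀(0.69/0.96) = 30.70 · log₁₀(0.7188)
= 30.70 · (-0.1434) = -4.40 mV

-4.4 mV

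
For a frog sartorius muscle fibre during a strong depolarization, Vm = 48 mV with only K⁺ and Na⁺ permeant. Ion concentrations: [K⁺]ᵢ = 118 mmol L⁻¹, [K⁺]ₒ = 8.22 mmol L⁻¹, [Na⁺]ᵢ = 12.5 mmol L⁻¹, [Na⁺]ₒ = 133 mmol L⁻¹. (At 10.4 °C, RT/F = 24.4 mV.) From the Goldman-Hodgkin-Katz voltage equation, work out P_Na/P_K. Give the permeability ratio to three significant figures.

Let α = P_Na/P_K. GHK: Vm = 24.4·ln[(Kₒ + α·Naₒ)/(Kᵢ + α·Naᵢ)].
e^(Vm/24.4) = e^(48.0/24.4) = 7.1507
So 7.1507·(Kᵢ + α·Naᵢ) = Kₒ + α·Naₒ → α = (7.1507·118.0 − 8.22) / (133.0 − 7.1507·12.5)
α = (843.8 − 8.22) / (133.0 − 89.38) = 835.6/43.62 = 19.16

19.2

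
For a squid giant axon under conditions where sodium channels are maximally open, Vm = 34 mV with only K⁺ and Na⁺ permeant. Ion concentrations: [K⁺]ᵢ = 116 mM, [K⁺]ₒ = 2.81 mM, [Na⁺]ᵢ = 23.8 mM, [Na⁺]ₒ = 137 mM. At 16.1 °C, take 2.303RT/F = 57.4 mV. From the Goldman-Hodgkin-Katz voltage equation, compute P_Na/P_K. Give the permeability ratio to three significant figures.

Let α = P_Na/P_K. GHK: Vm = 57.4·log₁₀[(Kₒ + α·Naₒ)/(Kᵢ + α·Naᵢ)].
10^(Vm/57.4) = 10^(34.0/57.4) = 3.9114
So 3.9114·(Kᵢ + α·Naᵢ) = Kₒ + α·Naₒ → α = (3.9114·116.0 − 2.81) / (137.0 − 3.9114·23.8)
α = (453.7 − 2.81) / (137.0 − 93.09) = 450.9/43.91 = 10.27

10.3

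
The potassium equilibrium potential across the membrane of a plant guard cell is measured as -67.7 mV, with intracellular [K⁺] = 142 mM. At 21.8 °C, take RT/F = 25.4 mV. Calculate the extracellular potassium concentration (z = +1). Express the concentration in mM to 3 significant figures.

9.88 mM

Nernst: E = (25.4/1) · ln([out]/[in]), so ln([out]/[in]) = -67.7 × 1 / 25.4 = -2.6654.
[out]/[in] = e^(-2.6654) = 0.06957.
[out] = 0.06957 × 142 = 9.88 mM.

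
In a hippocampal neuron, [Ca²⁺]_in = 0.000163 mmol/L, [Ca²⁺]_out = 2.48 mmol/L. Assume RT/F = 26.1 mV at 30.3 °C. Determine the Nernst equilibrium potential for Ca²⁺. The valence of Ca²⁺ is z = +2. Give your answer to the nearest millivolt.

E = (26.1/z) · ln([Ca²⁺]_out/[Ca²⁺]_in) with z = +2.
= (26.1/2) · ln(2.48/0.000163) = 13.05 · ln(1.521e+04)
= 13.05 · (9.6300) = 125.67 mV

126 mV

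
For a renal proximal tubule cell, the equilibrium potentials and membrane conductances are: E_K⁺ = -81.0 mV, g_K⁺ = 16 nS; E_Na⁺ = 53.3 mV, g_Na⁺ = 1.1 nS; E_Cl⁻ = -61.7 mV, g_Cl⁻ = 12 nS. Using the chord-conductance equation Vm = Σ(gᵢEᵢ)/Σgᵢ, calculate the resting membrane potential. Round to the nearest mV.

Σ gᵢEᵢ = 16·(-81.0) + 1.1·(53.3) + 12·(-61.7) = -1977.77
Σ gᵢ = 16 + 1.1 + 12 = 29.1
Vm = -1977.77 / 29.1 = -67.96 mV

-68 mV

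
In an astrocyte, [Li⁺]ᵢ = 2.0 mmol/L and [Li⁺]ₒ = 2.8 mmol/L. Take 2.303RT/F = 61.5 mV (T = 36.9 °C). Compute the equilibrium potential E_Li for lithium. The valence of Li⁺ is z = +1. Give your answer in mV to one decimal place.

E = (61.5/z) · log₁₀([Li⁺]_out/[Li⁺]_in) with z = +1.
= (61.5/1) · log₁₀(2.8/2.0) = 61.50 · log₁₀(1.4)
= 61.50 · (0.1461) = 8.99 mV

9.0 mV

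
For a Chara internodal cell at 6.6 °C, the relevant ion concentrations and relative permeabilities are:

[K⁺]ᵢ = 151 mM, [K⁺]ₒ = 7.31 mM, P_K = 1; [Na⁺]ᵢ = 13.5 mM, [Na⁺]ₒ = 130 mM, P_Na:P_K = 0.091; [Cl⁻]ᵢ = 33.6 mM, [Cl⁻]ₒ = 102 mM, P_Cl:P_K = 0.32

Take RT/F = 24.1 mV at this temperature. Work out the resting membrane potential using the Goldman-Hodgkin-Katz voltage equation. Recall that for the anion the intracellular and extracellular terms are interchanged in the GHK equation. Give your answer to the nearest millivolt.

-44 mV

Vm = 24.1 · ln[(Σ P·[cation]ₒ + Σ P·[anion]ᵢ) / (Σ P·[cation]ᵢ + Σ P·[anion]ₒ)]
Numerator = 1×7.31 + 0.091×130 + 0.32×33.6 = 29.89
Denominator = 1×151 + 0.091×13.5 + 0.32×102 = 184.9
Vm = 24.1 · ln(0.16169) = 24.1 × (-1.8221) = -43.91 mV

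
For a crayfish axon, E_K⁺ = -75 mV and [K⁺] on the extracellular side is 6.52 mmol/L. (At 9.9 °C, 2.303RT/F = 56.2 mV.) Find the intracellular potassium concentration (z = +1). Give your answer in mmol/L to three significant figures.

141 mmol/L

Nernst: E = (56.2/1) · log₁₀([out]/[in]), so log₁₀([out]/[in]) = -75.0 × 1 / 56.2 = -1.3345.
[out]/[in] = 10^(-1.3345) = 0.04629.
[in] = 6.52 / 0.04629 = 140.9 mmol/L.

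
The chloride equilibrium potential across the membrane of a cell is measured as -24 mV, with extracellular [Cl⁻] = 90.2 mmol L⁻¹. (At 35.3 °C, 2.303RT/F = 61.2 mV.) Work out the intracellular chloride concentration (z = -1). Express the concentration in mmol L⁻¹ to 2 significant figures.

37 mmol L⁻¹

Nernst: E = (61.2/-1) · log₁₀([out]/[in]), so log₁₀([out]/[in]) = -24.0 × -1 / 61.2 = 0.3922.
[out]/[in] = 10^(0.3922) = 2.467.
[in] = 90.2 / 2.467 = 36.56 mmol L⁻¹.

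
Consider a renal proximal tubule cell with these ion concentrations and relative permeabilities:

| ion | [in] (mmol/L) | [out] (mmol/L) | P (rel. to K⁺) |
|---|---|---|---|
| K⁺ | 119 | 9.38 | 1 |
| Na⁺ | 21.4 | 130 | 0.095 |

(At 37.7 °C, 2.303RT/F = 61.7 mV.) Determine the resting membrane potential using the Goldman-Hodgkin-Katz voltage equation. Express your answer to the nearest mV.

Vm = 61.7 · log₁₀[(Σ P·[cation]ₒ + Σ P·[anion]ᵢ) / (Σ P·[cation]ᵢ + Σ P·[anion]ₒ)]
Numerator = 1×9.38 + 0.095×130 = 21.73
Denominator = 1×119 + 0.095×21.4 = 121
Vm = 61.7 · log₁₀(0.17954) = 61.7 × (-0.7458) = -46.02 mV

-46 mV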